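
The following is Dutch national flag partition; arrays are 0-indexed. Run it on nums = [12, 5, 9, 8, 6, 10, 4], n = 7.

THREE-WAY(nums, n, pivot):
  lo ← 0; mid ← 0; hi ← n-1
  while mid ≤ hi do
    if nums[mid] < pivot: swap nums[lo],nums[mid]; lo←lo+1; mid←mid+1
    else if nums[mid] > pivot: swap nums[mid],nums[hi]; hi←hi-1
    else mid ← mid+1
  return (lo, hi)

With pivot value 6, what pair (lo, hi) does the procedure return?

(2, 2)

lo=0 mid=0 hi=6
12>6: swap(0,6), hi=5 ⇒ [4, 5, 9, 8, 6, 10, 12]
4<6: swap(0,0), lo=1 mid=1 ⇒ [4, 5, 9, 8, 6, 10, 12]
5<6: swap(1,1), lo=2 mid=2 ⇒ [4, 5, 9, 8, 6, 10, 12]
9>6: swap(2,5), hi=4 ⇒ [4, 5, 10, 8, 6, 9, 12]
10>6: swap(2,4), hi=3 ⇒ [4, 5, 6, 8, 10, 9, 12]
6=6: mid=3
8>6: swap(3,3), hi=2 ⇒ [4, 5, 6, 8, 10, 9, 12]
done. lo=2 hi=2; nums=[4, 5, 6, 8, 10, 9, 12]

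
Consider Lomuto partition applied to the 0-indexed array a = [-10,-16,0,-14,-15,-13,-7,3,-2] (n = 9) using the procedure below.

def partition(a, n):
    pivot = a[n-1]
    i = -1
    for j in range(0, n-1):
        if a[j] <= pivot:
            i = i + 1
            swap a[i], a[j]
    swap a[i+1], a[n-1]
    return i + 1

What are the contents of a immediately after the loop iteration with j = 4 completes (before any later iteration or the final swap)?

pivot=-2, i=-1
j=0: -10≤-2, i=0, swap(0,0) ⇒ [-10,-16,0,-14,-15,-13,-7,3,-2]
j=1: -16≤-2, i=1, swap(1,1) ⇒ [-10,-16,0,-14,-15,-13,-7,3,-2]
j=2: 0>-2, skip
j=3: -14≤-2, i=2, swap(2,3) ⇒ [-10,-16,-14,0,-15,-13,-7,3,-2]
j=4: -15≤-2, i=3, swap(3,4) ⇒ [-10,-16,-14,-15,0,-13,-7,3,-2]
(after j=4) a = [-10,-16,-14,-15,0,-13,-7,3,-2]

[-10,-16,-14,-15,0,-13,-7,3,-2]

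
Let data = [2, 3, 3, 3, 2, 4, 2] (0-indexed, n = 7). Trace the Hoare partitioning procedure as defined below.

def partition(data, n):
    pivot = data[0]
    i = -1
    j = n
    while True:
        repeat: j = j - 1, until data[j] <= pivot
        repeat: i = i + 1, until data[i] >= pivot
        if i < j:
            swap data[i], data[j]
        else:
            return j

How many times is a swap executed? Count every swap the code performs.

2

pivot = data[0] = 2; i = -1, j = 7
j→6 (data[6]=2≤2), i→0 (data[0]=2≥2); i<j, swap → [2, 3, 3, 3, 2, 4, 2]
j→4 (data[4]=2≤2), i→1 (data[1]=3≥2); i<j, swap → [2, 2, 3, 3, 3, 4, 2]
j→1, i→2; i≥j, return j=1. data = [2, 2, 3, 3, 3, 4, 2]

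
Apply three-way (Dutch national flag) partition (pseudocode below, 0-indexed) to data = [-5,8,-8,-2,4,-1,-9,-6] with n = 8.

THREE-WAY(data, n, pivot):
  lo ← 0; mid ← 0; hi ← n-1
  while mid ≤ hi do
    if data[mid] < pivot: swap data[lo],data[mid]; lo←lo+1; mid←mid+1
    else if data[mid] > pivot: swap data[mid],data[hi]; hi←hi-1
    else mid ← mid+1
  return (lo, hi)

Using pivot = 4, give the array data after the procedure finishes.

[-5,-6,-8,-2,-1,-9,4,8]

lo=0 mid=0 hi=7
-5<4: swap(0,0), lo=1 mid=1 ⇒ [-5,8,-8,-2,4,-1,-9,-6]
8>4: swap(1,7), hi=6 ⇒ [-5,-6,-8,-2,4,-1,-9,8]
-6<4: swap(1,1), lo=2 mid=2 ⇒ [-5,-6,-8,-2,4,-1,-9,8]
-8<4: swap(2,2), lo=3 mid=3 ⇒ [-5,-6,-8,-2,4,-1,-9,8]
-2<4: swap(3,3), lo=4 mid=4 ⇒ [-5,-6,-8,-2,4,-1,-9,8]
4=4: mid=5
-1<4: swap(4,5), lo=5 mid=6 ⇒ [-5,-6,-8,-2,-1,4,-9,8]
-9<4: swap(5,6), lo=6 mid=7 ⇒ [-5,-6,-8,-2,-1,-9,4,8]
done. lo=6 hi=6; data=[-5,-6,-8,-2,-1,-9,4,8]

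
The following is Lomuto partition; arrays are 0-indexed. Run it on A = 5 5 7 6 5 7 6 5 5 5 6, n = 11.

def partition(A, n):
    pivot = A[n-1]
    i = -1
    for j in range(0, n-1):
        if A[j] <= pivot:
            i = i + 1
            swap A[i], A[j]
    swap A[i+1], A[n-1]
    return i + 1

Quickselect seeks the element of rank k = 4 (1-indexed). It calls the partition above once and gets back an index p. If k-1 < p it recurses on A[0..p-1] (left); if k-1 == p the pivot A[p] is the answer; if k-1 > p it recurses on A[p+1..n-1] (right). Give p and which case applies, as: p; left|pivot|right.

pivot = A[10] = 6; i = -1
j=0: A[0]=5 ≤ 6 → i=0, swap A[0],A[0] (no change) → 5 5 7 6 5 7 6 5 5 5 6
j=1: A[1]=5 ≤ 6 → i=1, swap A[1],A[1] (no change) → 5 5 7 6 5 7 6 5 5 5 6
j=2: A[2]=7 > 6 → no swap
j=3: A[3]=6 ≤ 6 → i=2, swap A[2],A[3] → 5 5 6 7 5 7 6 5 5 5 6
j=4: A[4]=5 ≤ 6 → i=3, swap A[3],A[4] → 5 5 6 5 7 7 6 5 5 5 6
j=5: A[5]=7 > 6 → no swap
j=6: A[6]=6 ≤ 6 → i=4, swap A[4],A[6] → 5 5 6 5 6 7 7 5 5 5 6
j=7: A[7]=5 ≤ 6 → i=5, swap A[5],A[7] → 5 5 6 5 6 5 7 7 5 5 6
j=8: A[8]=5 ≤ 6 → i=6, swap A[6],A[8] → 5 5 6 5 6 5 5 7 7 5 6
j=9: A[9]=5 ≤ 6 → i=7, swap A[7],A[9] → 5 5 6 5 6 5 5 5 7 7 6
final swap A[8],A[10] → 5 5 6 5 6 5 5 5 6 7 7; return 8
p = 8; k-1 = 3 < 8 ⇒ left

8; left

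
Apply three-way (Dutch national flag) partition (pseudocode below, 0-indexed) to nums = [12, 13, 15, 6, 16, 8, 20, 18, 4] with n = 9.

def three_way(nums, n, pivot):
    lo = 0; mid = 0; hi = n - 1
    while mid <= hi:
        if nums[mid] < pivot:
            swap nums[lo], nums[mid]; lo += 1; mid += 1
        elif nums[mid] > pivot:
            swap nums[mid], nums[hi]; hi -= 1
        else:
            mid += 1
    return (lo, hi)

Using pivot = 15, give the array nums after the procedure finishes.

pivot = 15; lo=0, mid=0, hi=8
nums[mid]=12<15: swap nums[0],nums[0]; lo=1,mid=1 → [12, 13, 15, 6, 16, 8, 20, 18, 4]
nums[mid]=13<15: swap nums[1],nums[1]; lo=2,mid=2 → [12, 13, 15, 6, 16, 8, 20, 18, 4]
nums[mid]=15=15: mid=3
nums[mid]=6<15: swap nums[2],nums[3]; lo=3,mid=4 → [12, 13, 6, 15, 16, 8, 20, 18, 4]
nums[mid]=16>15: swap nums[4],nums[8]; hi=7 → [12, 13, 6, 15, 4, 8, 20, 18, 16]
nums[mid]=4<15: swap nums[3],nums[4]; lo=4,mid=5 → [12, 13, 6, 4, 15, 8, 20, 18, 16]
nums[mid]=8<15: swap nums[4],nums[5]; lo=5,mid=6 → [12, 13, 6, 4, 8, 15, 20, 18, 16]
nums[mid]=20>15: swap nums[6],nums[7]; hi=6 → [12, 13, 6, 4, 8, 15, 18, 20, 16]
nums[mid]=18>15: swap nums[6],nums[6]; hi=5 → [12, 13, 6, 4, 8, 15, 18, 20, 16]
end: lo=5, hi=5; nums = [12, 13, 6, 4, 8, 15, 18, 20, 16]

[12, 13, 6, 4, 8, 15, 18, 20, 16]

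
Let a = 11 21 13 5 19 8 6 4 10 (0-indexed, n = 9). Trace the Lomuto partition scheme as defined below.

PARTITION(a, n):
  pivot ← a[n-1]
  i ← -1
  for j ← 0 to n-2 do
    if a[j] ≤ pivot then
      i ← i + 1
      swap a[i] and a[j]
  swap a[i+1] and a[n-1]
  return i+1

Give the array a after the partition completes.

pivot=10, i=-1
j=0: 11>10, skip
j=1: 21>10, skip
j=2: 13>10, skip
j=3: 5≤10, i=0, swap(0,3) ⇒ 5 21 13 11 19 8 6 4 10
j=4: 19>10, skip
j=5: 8≤10, i=1, swap(1,5) ⇒ 5 8 13 11 19 21 6 4 10
j=6: 6≤10, i=2, swap(2,6) ⇒ 5 8 6 11 19 21 13 4 10
j=7: 4≤10, i=3, swap(3,7) ⇒ 5 8 6 4 19 21 13 11 10
swap(4,8) ⇒ 5 8 6 4 10 21 13 11 19; return 4

5 8 6 4 10 21 13 11 19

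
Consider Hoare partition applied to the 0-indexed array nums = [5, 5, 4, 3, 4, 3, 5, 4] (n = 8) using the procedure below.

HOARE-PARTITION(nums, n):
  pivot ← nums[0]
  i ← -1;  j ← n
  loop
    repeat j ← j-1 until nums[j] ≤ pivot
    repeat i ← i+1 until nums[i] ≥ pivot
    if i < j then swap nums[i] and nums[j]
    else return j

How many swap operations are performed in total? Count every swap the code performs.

pivot = nums[0] = 5; i = -1, j = 8
j→7 (nums[7]=4≤5), i→0 (nums[0]=5≥5); i<j, swap → [4, 5, 4, 3, 4, 3, 5, 5]
j→6 (nums[6]=5≤5), i→1 (nums[1]=5≥5); i<j, swap → [4, 5, 4, 3, 4, 3, 5, 5]
j→5, i→6; i≥j, return j=5. nums = [4, 5, 4, 3, 4, 3, 5, 5]

2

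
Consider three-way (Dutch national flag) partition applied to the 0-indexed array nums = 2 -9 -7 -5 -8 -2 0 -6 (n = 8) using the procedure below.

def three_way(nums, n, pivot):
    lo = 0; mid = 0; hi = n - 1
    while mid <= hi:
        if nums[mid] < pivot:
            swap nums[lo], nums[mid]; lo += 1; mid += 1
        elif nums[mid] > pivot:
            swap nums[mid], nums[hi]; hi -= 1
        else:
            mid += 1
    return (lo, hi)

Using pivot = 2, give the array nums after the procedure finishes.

-9 -7 -5 -8 -2 0 -6 2

pivot = 2; lo=0, mid=0, hi=7
nums[mid]=2=2: mid=1
nums[mid]=-9<2: swap nums[0],nums[1]; lo=1,mid=2 → -9 2 -7 -5 -8 -2 0 -6
nums[mid]=-7<2: swap nums[1],nums[2]; lo=2,mid=3 → -9 -7 2 -5 -8 -2 0 -6
nums[mid]=-5<2: swap nums[2],nums[3]; lo=3,mid=4 → -9 -7 -5 2 -8 -2 0 -6
nums[mid]=-8<2: swap nums[3],nums[4]; lo=4,mid=5 → -9 -7 -5 -8 2 -2 0 -6
nums[mid]=-2<2: swap nums[4],nums[5]; lo=5,mid=6 → -9 -7 -5 -8 -2 2 0 -6
nums[mid]=0<2: swap nums[5],nums[6]; lo=6,mid=7 → -9 -7 -5 -8 -2 0 2 -6
nums[mid]=-6<2: swap nums[6],nums[7]; lo=7,mid=8 → -9 -7 -5 -8 -2 0 -6 2
end: lo=7, hi=7; nums = -9 -7 -5 -8 -2 0 -6 2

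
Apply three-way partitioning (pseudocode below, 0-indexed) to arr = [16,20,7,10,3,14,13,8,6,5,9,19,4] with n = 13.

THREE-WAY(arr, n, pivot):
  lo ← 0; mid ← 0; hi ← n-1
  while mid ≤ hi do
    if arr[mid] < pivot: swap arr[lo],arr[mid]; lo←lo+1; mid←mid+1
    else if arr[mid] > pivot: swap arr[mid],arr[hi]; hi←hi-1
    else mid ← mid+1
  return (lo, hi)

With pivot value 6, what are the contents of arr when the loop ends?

lo=0 mid=0 hi=12
16>6: swap(0,12), hi=11 ⇒ [4,20,7,10,3,14,13,8,6,5,9,19,16]
4<6: swap(0,0), lo=1 mid=1 ⇒ [4,20,7,10,3,14,13,8,6,5,9,19,16]
20>6: swap(1,11), hi=10 ⇒ [4,19,7,10,3,14,13,8,6,5,9,20,16]
19>6: swap(1,10), hi=9 ⇒ [4,9,7,10,3,14,13,8,6,5,19,20,16]
9>6: swap(1,9), hi=8 ⇒ [4,5,7,10,3,14,13,8,6,9,19,20,16]
5<6: swap(1,1), lo=2 mid=2 ⇒ [4,5,7,10,3,14,13,8,6,9,19,20,16]
7>6: swap(2,8), hi=7 ⇒ [4,5,6,10,3,14,13,8,7,9,19,20,16]
6=6: mid=3
10>6: swap(3,7), hi=6 ⇒ [4,5,6,8,3,14,13,10,7,9,19,20,16]
8>6: swap(3,6), hi=5 ⇒ [4,5,6,13,3,14,8,10,7,9,19,20,16]
13>6: swap(3,5), hi=4 ⇒ [4,5,6,14,3,13,8,10,7,9,19,20,16]
14>6: swap(3,4), hi=3 ⇒ [4,5,6,3,14,13,8,10,7,9,19,20,16]
3<6: swap(2,3), lo=3 mid=4 ⇒ [4,5,3,6,14,13,8,10,7,9,19,20,16]
done. lo=3 hi=3; arr=[4,5,3,6,14,13,8,10,7,9,19,20,16]

[4,5,3,6,14,13,8,10,7,9,19,20,16]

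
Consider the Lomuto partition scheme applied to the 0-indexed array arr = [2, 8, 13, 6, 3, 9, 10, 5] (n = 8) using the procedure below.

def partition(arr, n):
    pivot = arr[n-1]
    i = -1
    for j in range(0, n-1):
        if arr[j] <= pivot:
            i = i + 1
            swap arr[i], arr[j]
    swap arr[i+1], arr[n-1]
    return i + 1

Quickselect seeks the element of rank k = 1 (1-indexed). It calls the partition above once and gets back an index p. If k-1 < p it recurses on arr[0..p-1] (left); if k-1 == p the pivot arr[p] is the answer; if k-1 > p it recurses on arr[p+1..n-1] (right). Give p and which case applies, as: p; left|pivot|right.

2; left

pivot=5, i=-1
j=0: 2≤5, i=0, swap(0,0) ⇒ [2, 8, 13, 6, 3, 9, 10, 5]
j=1: 8>5, skip
j=2: 13>5, skip
j=3: 6>5, skip
j=4: 3≤5, i=1, swap(1,4) ⇒ [2, 3, 13, 6, 8, 9, 10, 5]
j=5: 9>5, skip
j=6: 10>5, skip
swap(2,7) ⇒ [2, 3, 5, 6, 8, 9, 10, 13]; return 2
p = 2; k-1 = 0 < 2 ⇒ left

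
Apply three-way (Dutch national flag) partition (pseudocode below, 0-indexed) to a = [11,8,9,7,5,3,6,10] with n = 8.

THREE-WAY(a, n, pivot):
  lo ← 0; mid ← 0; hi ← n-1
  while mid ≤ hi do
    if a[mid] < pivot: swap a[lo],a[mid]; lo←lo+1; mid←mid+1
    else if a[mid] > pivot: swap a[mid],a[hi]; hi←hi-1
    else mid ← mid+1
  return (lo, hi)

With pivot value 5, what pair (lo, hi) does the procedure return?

(1, 1)

pivot = 5; lo=0, mid=0, hi=7
a[mid]=11>5: swap a[0],a[7]; hi=6 → [10,8,9,7,5,3,6,11]
a[mid]=10>5: swap a[0],a[6]; hi=5 → [6,8,9,7,5,3,10,11]
a[mid]=6>5: swap a[0],a[5]; hi=4 → [3,8,9,7,5,6,10,11]
a[mid]=3<5: swap a[0],a[0]; lo=1,mid=1 → [3,8,9,7,5,6,10,11]
a[mid]=8>5: swap a[1],a[4]; hi=3 → [3,5,9,7,8,6,10,11]
a[mid]=5=5: mid=2
a[mid]=9>5: swap a[2],a[3]; hi=2 → [3,5,7,9,8,6,10,11]
a[mid]=7>5: swap a[2],a[2]; hi=1 → [3,5,7,9,8,6,10,11]
end: lo=1, hi=1; a = [3,5,7,9,8,6,10,11]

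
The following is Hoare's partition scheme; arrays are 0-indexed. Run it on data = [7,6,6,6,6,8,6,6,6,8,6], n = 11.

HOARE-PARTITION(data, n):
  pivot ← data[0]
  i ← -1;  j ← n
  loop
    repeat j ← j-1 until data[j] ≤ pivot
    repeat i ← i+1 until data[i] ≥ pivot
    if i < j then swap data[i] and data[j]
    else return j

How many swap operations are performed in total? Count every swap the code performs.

pivot = data[0] = 7; i = -1, j = 11
j→10 (data[10]=6≤7), i→0 (data[0]=7≥7); i<j, swap → [6,6,6,6,6,8,6,6,6,8,7]
j→8 (data[8]=6≤7), i→5 (data[5]=8≥7); i<j, swap → [6,6,6,6,6,6,6,6,8,8,7]
j→7, i→8; i≥j, return j=7. data = [6,6,6,6,6,6,6,6,8,8,7]

2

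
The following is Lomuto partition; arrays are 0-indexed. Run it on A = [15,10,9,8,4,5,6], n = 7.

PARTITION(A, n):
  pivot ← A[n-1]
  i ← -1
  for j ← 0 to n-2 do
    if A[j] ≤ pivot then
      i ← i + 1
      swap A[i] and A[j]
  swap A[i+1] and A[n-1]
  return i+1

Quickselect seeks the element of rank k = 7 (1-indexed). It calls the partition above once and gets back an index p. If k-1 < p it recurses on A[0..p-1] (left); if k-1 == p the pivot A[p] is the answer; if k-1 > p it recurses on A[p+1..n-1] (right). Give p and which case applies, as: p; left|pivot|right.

pivot=6, i=-1
j=0: 15>6, skip
j=1: 10>6, skip
j=2: 9>6, skip
j=3: 8>6, skip
j=4: 4≤6, i=0, swap(0,4) ⇒ [4,10,9,8,15,5,6]
j=5: 5≤6, i=1, swap(1,5) ⇒ [4,5,9,8,15,10,6]
swap(2,6) ⇒ [4,5,6,8,15,10,9]; return 2
p = 2; k-1 = 6 > 2 ⇒ right

2; right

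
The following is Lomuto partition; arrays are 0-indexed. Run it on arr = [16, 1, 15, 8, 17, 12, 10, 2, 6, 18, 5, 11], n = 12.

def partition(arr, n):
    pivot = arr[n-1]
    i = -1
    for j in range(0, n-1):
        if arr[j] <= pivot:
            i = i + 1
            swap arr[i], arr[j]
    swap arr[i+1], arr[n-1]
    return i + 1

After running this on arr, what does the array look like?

pivot = arr[11] = 11; i = -1
j=0: arr[0]=16 > 11 → no swap
j=1: arr[1]=1 ≤ 11 → i=0, swap arr[0],arr[1] → [1, 16, 15, 8, 17, 12, 10, 2, 6, 18, 5, 11]
j=2: arr[2]=15 > 11 → no swap
j=3: arr[3]=8 ≤ 11 → i=1, swap arr[1],arr[3] → [1, 8, 15, 16, 17, 12, 10, 2, 6, 18, 5, 11]
j=4: arr[4]=17 > 11 → no swap
j=5: arr[5]=12 > 11 → no swap
j=6: arr[6]=10 ≤ 11 → i=2, swap arr[2],arr[6] → [1, 8, 10, 16, 17, 12, 15, 2, 6, 18, 5, 11]
j=7: arr[7]=2 ≤ 11 → i=3, swap arr[3],arr[7] → [1, 8, 10, 2, 17, 12, 15, 16, 6, 18, 5, 11]
j=8: arr[8]=6 ≤ 11 → i=4, swap arr[4],arr[8] → [1, 8, 10, 2, 6, 12, 15, 16, 17, 18, 5, 11]
j=9: arr[9]=18 > 11 → no swap
j=10: arr[10]=5 ≤ 11 → i=5, swap arr[5],arr[10] → [1, 8, 10, 2, 6, 5, 15, 16, 17, 18, 12, 11]
final swap arr[6],arr[11] → [1, 8, 10, 2, 6, 5, 11, 16, 17, 18, 12, 15]; return 6

[1, 8, 10, 2, 6, 5, 11, 16, 17, 18, 12, 15]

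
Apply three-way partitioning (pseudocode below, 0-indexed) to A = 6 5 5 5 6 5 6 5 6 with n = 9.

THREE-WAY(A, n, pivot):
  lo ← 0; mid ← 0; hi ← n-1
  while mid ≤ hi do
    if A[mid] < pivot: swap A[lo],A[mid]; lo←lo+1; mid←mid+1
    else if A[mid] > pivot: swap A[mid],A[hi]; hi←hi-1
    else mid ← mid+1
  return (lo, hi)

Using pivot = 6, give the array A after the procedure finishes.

5 5 5 5 5 6 6 6 6

pivot = 6; lo=0, mid=0, hi=8
A[mid]=6=6: mid=1
A[mid]=5<6: swap A[0],A[1]; lo=1,mid=2 → 5 6 5 5 6 5 6 5 6
A[mid]=5<6: swap A[1],A[2]; lo=2,mid=3 → 5 5 6 5 6 5 6 5 6
A[mid]=5<6: swap A[2],A[3]; lo=3,mid=4 → 5 5 5 6 6 5 6 5 6
A[mid]=6=6: mid=5
A[mid]=5<6: swap A[3],A[5]; lo=4,mid=6 → 5 5 5 5 6 6 6 5 6
A[mid]=6=6: mid=7
A[mid]=5<6: swap A[4],A[7]; lo=5,mid=8 → 5 5 5 5 5 6 6 6 6
A[mid]=6=6: mid=9
end: lo=5, hi=8; A = 5 5 5 5 5 6 6 6 6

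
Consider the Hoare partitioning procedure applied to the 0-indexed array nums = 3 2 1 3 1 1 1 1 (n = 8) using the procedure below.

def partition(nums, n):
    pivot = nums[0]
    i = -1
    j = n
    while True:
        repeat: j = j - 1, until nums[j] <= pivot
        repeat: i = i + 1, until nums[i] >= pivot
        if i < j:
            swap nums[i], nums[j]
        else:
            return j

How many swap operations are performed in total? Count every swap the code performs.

pivot=3
j stops at 7 (1), i stops at 0 (3); swap ⇒ 1 2 1 3 1 1 1 3
j stops at 6 (1), i stops at 3 (3); swap ⇒ 1 2 1 1 1 1 3 3
j stops at 5, i stops at 6; i≥j ⇒ return 5. nums=1 2 1 1 1 1 3 3

2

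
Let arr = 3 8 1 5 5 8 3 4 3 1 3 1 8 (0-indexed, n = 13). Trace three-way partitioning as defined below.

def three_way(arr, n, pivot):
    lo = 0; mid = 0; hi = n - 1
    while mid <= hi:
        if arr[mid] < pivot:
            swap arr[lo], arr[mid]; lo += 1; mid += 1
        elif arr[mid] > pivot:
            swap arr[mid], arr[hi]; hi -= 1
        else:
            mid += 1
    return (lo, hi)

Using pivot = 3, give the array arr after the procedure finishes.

pivot = 3; lo=0, mid=0, hi=12
arr[mid]=3=3: mid=1
arr[mid]=8>3: swap arr[1],arr[12]; hi=11 → 3 8 1 5 5 8 3 4 3 1 3 1 8
arr[mid]=8>3: swap arr[1],arr[11]; hi=10 → 3 1 1 5 5 8 3 4 3 1 3 8 8
arr[mid]=1<3: swap arr[0],arr[1]; lo=1,mid=2 → 1 3 1 5 5 8 3 4 3 1 3 8 8
arr[mid]=1<3: swap arr[1],arr[2]; lo=2,mid=3 → 1 1 3 5 5 8 3 4 3 1 3 8 8
arr[mid]=5>3: swap arr[3],arr[10]; hi=9 → 1 1 3 3 5 8 3 4 3 1 5 8 8
arr[mid]=3=3: mid=4
arr[mid]=5>3: swap arr[4],arr[9]; hi=8 → 1 1 3 3 1 8 3 4 3 5 5 8 8
arr[mid]=1<3: swap arr[2],arr[4]; lo=3,mid=5 → 1 1 1 3 3 8 3 4 3 5 5 8 8
arr[mid]=8>3: swap arr[5],arr[8]; hi=7 → 1 1 1 3 3 3 3 4 8 5 5 8 8
arr[mid]=3=3: mid=6
arr[mid]=3=3: mid=7
arr[mid]=4>3: swap arr[7],arr[7]; hi=6 → 1 1 1 3 3 3 3 4 8 5 5 8 8
end: lo=3, hi=6; arr = 1 1 1 3 3 3 3 4 8 5 5 8 8

1 1 1 3 3 3 3 4 8 5 5 8 8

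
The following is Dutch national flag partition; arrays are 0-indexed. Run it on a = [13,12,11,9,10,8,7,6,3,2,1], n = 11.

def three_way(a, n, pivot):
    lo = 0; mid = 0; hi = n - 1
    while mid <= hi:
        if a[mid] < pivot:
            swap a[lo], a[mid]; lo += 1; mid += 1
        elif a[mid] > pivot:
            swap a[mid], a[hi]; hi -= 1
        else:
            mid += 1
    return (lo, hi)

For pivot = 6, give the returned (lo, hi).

(3, 3)

lo=0 mid=0 hi=10
13>6: swap(0,10), hi=9 ⇒ [1,12,11,9,10,8,7,6,3,2,13]
1<6: swap(0,0), lo=1 mid=1 ⇒ [1,12,11,9,10,8,7,6,3,2,13]
12>6: swap(1,9), hi=8 ⇒ [1,2,11,9,10,8,7,6,3,12,13]
2<6: swap(1,1), lo=2 mid=2 ⇒ [1,2,11,9,10,8,7,6,3,12,13]
11>6: swap(2,8), hi=7 ⇒ [1,2,3,9,10,8,7,6,11,12,13]
3<6: swap(2,2), lo=3 mid=3 ⇒ [1,2,3,9,10,8,7,6,11,12,13]
9>6: swap(3,7), hi=6 ⇒ [1,2,3,6,10,8,7,9,11,12,13]
6=6: mid=4
10>6: swap(4,6), hi=5 ⇒ [1,2,3,6,7,8,10,9,11,12,13]
7>6: swap(4,5), hi=4 ⇒ [1,2,3,6,8,7,10,9,11,12,13]
8>6: swap(4,4), hi=3 ⇒ [1,2,3,6,8,7,10,9,11,12,13]
done. lo=3 hi=3; a=[1,2,3,6,8,7,10,9,11,12,13]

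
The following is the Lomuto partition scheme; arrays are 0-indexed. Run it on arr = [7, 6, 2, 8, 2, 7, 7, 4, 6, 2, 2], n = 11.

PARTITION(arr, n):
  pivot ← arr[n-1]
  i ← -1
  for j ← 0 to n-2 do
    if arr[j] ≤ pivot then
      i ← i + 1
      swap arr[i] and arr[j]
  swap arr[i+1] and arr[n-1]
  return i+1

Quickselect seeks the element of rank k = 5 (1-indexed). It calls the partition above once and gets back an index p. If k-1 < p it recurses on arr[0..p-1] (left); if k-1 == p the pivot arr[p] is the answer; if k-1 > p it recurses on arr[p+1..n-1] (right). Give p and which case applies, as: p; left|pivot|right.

pivot=2, i=-1
j=0: 7>2, skip
j=1: 6>2, skip
j=2: 2≤2, i=0, swap(0,2) ⇒ [2, 6, 7, 8, 2, 7, 7, 4, 6, 2, 2]
j=3: 8>2, skip
j=4: 2≤2, i=1, swap(1,4) ⇒ [2, 2, 7, 8, 6, 7, 7, 4, 6, 2, 2]
j=5: 7>2, skip
j=6: 7>2, skip
j=7: 4>2, skip
j=8: 6>2, skip
j=9: 2≤2, i=2, swap(2,9) ⇒ [2, 2, 2, 8, 6, 7, 7, 4, 6, 7, 2]
swap(3,10) ⇒ [2, 2, 2, 2, 6, 7, 7, 4, 6, 7, 8]; return 3
p = 3; k-1 = 4 > 3 ⇒ right

3; right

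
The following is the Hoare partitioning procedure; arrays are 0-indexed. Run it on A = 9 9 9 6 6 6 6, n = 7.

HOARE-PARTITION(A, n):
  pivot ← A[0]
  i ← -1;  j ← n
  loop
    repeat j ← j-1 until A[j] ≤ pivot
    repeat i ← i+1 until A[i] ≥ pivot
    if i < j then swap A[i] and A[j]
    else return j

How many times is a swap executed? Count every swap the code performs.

pivot=9
j stops at 6 (6), i stops at 0 (9); swap ⇒ 6 9 9 6 6 6 9
j stops at 5 (6), i stops at 1 (9); swap ⇒ 6 6 9 6 6 9 9
j stops at 4 (6), i stops at 2 (9); swap ⇒ 6 6 6 6 9 9 9
j stops at 3, i stops at 4; i≥j ⇒ return 3. A=6 6 6 6 9 9 9

3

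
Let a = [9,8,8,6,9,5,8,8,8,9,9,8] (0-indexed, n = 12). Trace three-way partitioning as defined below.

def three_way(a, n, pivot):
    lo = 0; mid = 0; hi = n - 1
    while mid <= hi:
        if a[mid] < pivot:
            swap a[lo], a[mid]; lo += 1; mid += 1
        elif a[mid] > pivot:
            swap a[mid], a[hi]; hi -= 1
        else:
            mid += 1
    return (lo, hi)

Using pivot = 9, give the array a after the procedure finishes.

pivot = 9; lo=0, mid=0, hi=11
a[mid]=9=9: mid=1
a[mid]=8<9: swap a[0],a[1]; lo=1,mid=2 → [8,9,8,6,9,5,8,8,8,9,9,8]
a[mid]=8<9: swap a[1],a[2]; lo=2,mid=3 → [8,8,9,6,9,5,8,8,8,9,9,8]
a[mid]=6<9: swap a[2],a[3]; lo=3,mid=4 → [8,8,6,9,9,5,8,8,8,9,9,8]
a[mid]=9=9: mid=5
a[mid]=5<9: swap a[3],a[5]; lo=4,mid=6 → [8,8,6,5,9,9,8,8,8,9,9,8]
a[mid]=8<9: swap a[4],a[6]; lo=5,mid=7 → [8,8,6,5,8,9,9,8,8,9,9,8]
a[mid]=8<9: swap a[5],a[7]; lo=6,mid=8 → [8,8,6,5,8,8,9,9,8,9,9,8]
a[mid]=8<9: swap a[6],a[8]; lo=7,mid=9 → [8,8,6,5,8,8,8,9,9,9,9,8]
a[mid]=9=9: mid=10
a[mid]=9=9: mid=11
a[mid]=8<9: swap a[7],a[11]; lo=8,mid=12 → [8,8,6,5,8,8,8,8,9,9,9,9]
end: lo=8, hi=11; a = [8,8,6,5,8,8,8,8,9,9,9,9]

[8,8,6,5,8,8,8,8,9,9,9,9]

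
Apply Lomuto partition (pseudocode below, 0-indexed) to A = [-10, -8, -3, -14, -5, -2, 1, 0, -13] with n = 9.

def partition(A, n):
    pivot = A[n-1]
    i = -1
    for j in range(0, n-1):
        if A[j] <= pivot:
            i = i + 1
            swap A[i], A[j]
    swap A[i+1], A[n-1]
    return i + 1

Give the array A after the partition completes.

pivot=-13, i=-1
j=0: -10>-13, skip
j=1: -8>-13, skip
j=2: -3>-13, skip
j=3: -14≤-13, i=0, swap(0,3) ⇒ [-14, -8, -3, -10, -5, -2, 1, 0, -13]
j=4: -5>-13, skip
j=5: -2>-13, skip
j=6: 1>-13, skip
j=7: 0>-13, skip
swap(1,8) ⇒ [-14, -13, -3, -10, -5, -2, 1, 0, -8]; return 1

[-14, -13, -3, -10, -5, -2, 1, 0, -8]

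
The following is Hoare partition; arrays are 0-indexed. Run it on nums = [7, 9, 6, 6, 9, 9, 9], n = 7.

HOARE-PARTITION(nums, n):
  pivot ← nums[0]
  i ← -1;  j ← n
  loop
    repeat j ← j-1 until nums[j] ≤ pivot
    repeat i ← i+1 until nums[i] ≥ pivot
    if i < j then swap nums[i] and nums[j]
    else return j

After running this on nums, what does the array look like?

[6, 6, 9, 7, 9, 9, 9]

pivot=7
j stops at 3 (6), i stops at 0 (7); swap ⇒ [6, 9, 6, 7, 9, 9, 9]
j stops at 2 (6), i stops at 1 (9); swap ⇒ [6, 6, 9, 7, 9, 9, 9]
j stops at 1, i stops at 2; i≥j ⇒ return 1. nums=[6, 6, 9, 7, 9, 9, 9]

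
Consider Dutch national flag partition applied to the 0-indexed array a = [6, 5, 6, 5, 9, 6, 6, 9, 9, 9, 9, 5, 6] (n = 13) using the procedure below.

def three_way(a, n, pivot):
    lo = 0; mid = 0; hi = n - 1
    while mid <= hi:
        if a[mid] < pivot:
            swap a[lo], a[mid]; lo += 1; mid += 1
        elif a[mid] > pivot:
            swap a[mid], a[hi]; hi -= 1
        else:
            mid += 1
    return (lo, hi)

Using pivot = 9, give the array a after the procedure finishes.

[6, 5, 6, 5, 6, 6, 5, 6, 9, 9, 9, 9, 9]

pivot = 9; lo=0, mid=0, hi=12
a[mid]=6<9: swap a[0],a[0]; lo=1,mid=1 → [6, 5, 6, 5, 9, 6, 6, 9, 9, 9, 9, 5, 6]
a[mid]=5<9: swap a[1],a[1]; lo=2,mid=2 → [6, 5, 6, 5, 9, 6, 6, 9, 9, 9, 9, 5, 6]
a[mid]=6<9: swap a[2],a[2]; lo=3,mid=3 → [6, 5, 6, 5, 9, 6, 6, 9, 9, 9, 9, 5, 6]
a[mid]=5<9: swap a[3],a[3]; lo=4,mid=4 → [6, 5, 6, 5, 9, 6, 6, 9, 9, 9, 9, 5, 6]
a[mid]=9=9: mid=5
a[mid]=6<9: swap a[4],a[5]; lo=5,mid=6 → [6, 5, 6, 5, 6, 9, 6, 9, 9, 9, 9, 5, 6]
a[mid]=6<9: swap a[5],a[6]; lo=6,mid=7 → [6, 5, 6, 5, 6, 6, 9, 9, 9, 9, 9, 5, 6]
a[mid]=9=9: mid=8
a[mid]=9=9: mid=9
a[mid]=9=9: mid=10
a[mid]=9=9: mid=11
a[mid]=5<9: swap a[6],a[11]; lo=7,mid=12 → [6, 5, 6, 5, 6, 6, 5, 9, 9, 9, 9, 9, 6]
a[mid]=6<9: swap a[7],a[12]; lo=8,mid=13 → [6, 5, 6, 5, 6, 6, 5, 6, 9, 9, 9, 9, 9]
end: lo=8, hi=12; a = [6, 5, 6, 5, 6, 6, 5, 6, 9, 9, 9, 9, 9]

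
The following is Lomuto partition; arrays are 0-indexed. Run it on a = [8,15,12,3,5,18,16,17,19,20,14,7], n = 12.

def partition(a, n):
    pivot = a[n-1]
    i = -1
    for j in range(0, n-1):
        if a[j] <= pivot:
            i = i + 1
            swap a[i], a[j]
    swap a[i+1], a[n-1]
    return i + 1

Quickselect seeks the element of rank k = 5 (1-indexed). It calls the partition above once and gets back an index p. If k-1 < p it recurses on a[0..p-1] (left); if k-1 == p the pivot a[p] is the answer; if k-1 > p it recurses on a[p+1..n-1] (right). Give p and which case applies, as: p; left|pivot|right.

2; right

pivot = a[11] = 7; i = -1
j=0: a[0]=8 > 7 → no swap
j=1: a[1]=15 > 7 → no swap
j=2: a[2]=12 > 7 → no swap
j=3: a[3]=3 ≤ 7 → i=0, swap a[0],a[3] → [3,15,12,8,5,18,16,17,19,20,14,7]
j=4: a[4]=5 ≤ 7 → i=1, swap a[1],a[4] → [3,5,12,8,15,18,16,17,19,20,14,7]
j=5: a[5]=18 > 7 → no swap
j=6: a[6]=16 > 7 → no swap
j=7: a[7]=17 > 7 → no swap
j=8: a[8]=19 > 7 → no swap
j=9: a[9]=20 > 7 → no swap
j=10: a[10]=14 > 7 → no swap
final swap a[2],a[11] → [3,5,7,8,15,18,16,17,19,20,14,12]; return 2
p = 2; k-1 = 4 > 2 ⇒ right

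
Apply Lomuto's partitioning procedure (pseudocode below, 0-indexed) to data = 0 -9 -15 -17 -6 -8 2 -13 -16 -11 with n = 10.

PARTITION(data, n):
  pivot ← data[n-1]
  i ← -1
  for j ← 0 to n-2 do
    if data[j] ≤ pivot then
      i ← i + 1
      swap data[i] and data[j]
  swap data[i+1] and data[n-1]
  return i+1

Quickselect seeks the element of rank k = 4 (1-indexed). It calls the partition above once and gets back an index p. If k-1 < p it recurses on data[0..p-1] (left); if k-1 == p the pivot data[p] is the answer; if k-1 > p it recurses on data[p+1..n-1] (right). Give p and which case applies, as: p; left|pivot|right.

pivot = data[9] = -11; i = -1
j=0: data[0]=0 > -11 → no swap
j=1: data[1]=-9 > -11 → no swap
j=2: data[2]=-15 ≤ -11 → i=0, swap data[0],data[2] → -15 -9 0 -17 -6 -8 2 -13 -16 -11
j=3: data[3]=-17 ≤ -11 → i=1, swap data[1],data[3] → -15 -17 0 -9 -6 -8 2 -13 -16 -11
j=4: data[4]=-6 > -11 → no swap
j=5: data[5]=-8 > -11 → no swap
j=6: data[6]=2 > -11 → no swap
j=7: data[7]=-13 ≤ -11 → i=2, swap data[2],data[7] → -15 -17 -13 -9 -6 -8 2 0 -16 -11
j=8: data[8]=-16 ≤ -11 → i=3, swap data[3],data[8] → -15 -17 -13 -16 -6 -8 2 0 -9 -11
final swap data[4],data[9] → -15 -17 -13 -16 -11 -8 2 0 -9 -6; return 4
p = 4; k-1 = 3 < 4 ⇒ left

4; left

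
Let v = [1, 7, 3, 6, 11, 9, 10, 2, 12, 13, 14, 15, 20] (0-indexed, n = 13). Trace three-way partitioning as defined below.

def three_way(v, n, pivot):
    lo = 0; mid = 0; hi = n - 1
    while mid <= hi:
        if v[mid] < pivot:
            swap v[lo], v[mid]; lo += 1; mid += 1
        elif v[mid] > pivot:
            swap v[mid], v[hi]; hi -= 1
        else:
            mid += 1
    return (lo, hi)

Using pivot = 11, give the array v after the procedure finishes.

[1, 7, 3, 6, 9, 10, 2, 11, 13, 14, 15, 20, 12]

lo=0 mid=0 hi=12
1<11: swap(0,0), lo=1 mid=1 ⇒ [1, 7, 3, 6, 11, 9, 10, 2, 12, 13, 14, 15, 20]
7<11: swap(1,1), lo=2 mid=2 ⇒ [1, 7, 3, 6, 11, 9, 10, 2, 12, 13, 14, 15, 20]
3<11: swap(2,2), lo=3 mid=3 ⇒ [1, 7, 3, 6, 11, 9, 10, 2, 12, 13, 14, 15, 20]
6<11: swap(3,3), lo=4 mid=4 ⇒ [1, 7, 3, 6, 11, 9, 10, 2, 12, 13, 14, 15, 20]
11=11: mid=5
9<11: swap(4,5), lo=5 mid=6 ⇒ [1, 7, 3, 6, 9, 11, 10, 2, 12, 13, 14, 15, 20]
10<11: swap(5,6), lo=6 mid=7 ⇒ [1, 7, 3, 6, 9, 10, 11, 2, 12, 13, 14, 15, 20]
2<11: swap(6,7), lo=7 mid=8 ⇒ [1, 7, 3, 6, 9, 10, 2, 11, 12, 13, 14, 15, 20]
12>11: swap(8,12), hi=11 ⇒ [1, 7, 3, 6, 9, 10, 2, 11, 20, 13, 14, 15, 12]
20>11: swap(8,11), hi=10 ⇒ [1, 7, 3, 6, 9, 10, 2, 11, 15, 13, 14, 20, 12]
15>11: swap(8,10), hi=9 ⇒ [1, 7, 3, 6, 9, 10, 2, 11, 14, 13, 15, 20, 12]
14>11: swap(8,9), hi=8 ⇒ [1, 7, 3, 6, 9, 10, 2, 11, 13, 14, 15, 20, 12]
13>11: swap(8,8), hi=7 ⇒ [1, 7, 3, 6, 9, 10, 2, 11, 13, 14, 15, 20, 12]
done. lo=7 hi=7; v=[1, 7, 3, 6, 9, 10, 2, 11, 13, 14, 15, 20, 12]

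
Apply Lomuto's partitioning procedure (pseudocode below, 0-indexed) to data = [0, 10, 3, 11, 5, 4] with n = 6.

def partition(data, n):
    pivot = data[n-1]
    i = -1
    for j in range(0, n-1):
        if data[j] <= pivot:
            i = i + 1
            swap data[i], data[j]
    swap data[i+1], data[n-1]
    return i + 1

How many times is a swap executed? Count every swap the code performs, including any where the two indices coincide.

3

pivot=4, i=-1
j=0: 0≤4, i=0, swap(0,0) ⇒ [0, 10, 3, 11, 5, 4]
j=1: 10>4, skip
j=2: 3≤4, i=1, swap(1,2) ⇒ [0, 3, 10, 11, 5, 4]
j=3: 11>4, skip
j=4: 5>4, skip
swap(2,5) ⇒ [0, 3, 4, 11, 5, 10]; return 2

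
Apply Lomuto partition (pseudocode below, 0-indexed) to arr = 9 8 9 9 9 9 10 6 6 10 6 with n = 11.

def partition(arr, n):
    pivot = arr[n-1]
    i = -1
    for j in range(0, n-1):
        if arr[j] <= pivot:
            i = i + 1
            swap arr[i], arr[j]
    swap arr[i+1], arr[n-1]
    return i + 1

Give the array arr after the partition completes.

pivot = arr[10] = 6; i = -1
j=0: arr[0]=9 > 6 → no swap
j=1: arr[1]=8 > 6 → no swap
j=2: arr[2]=9 > 6 → no swap
j=3: arr[3]=9 > 6 → no swap
j=4: arr[4]=9 > 6 → no swap
j=5: arr[5]=9 > 6 → no swap
j=6: arr[6]=10 > 6 → no swap
j=7: arr[7]=6 ≤ 6 → i=0, swap arr[0],arr[7] → 6 8 9 9 9 9 10 9 6 10 6
j=8: arr[8]=6 ≤ 6 → i=1, swap arr[1],arr[8] → 6 6 9 9 9 9 10 9 8 10 6
j=9: arr[9]=10 > 6 → no swap
final swap arr[2],arr[10] → 6 6 6 9 9 9 10 9 8 10 9; return 2

6 6 6 9 9 9 10 9 8 10 9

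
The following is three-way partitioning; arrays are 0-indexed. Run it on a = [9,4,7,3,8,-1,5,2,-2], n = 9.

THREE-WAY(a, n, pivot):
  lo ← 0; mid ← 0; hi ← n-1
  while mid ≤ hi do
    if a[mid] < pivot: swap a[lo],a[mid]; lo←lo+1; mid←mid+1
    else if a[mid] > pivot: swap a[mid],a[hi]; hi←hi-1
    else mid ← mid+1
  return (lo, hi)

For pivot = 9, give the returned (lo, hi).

(8, 8)

pivot = 9; lo=0, mid=0, hi=8
a[mid]=9=9: mid=1
a[mid]=4<9: swap a[0],a[1]; lo=1,mid=2 → [4,9,7,3,8,-1,5,2,-2]
a[mid]=7<9: swap a[1],a[2]; lo=2,mid=3 → [4,7,9,3,8,-1,5,2,-2]
a[mid]=3<9: swap a[2],a[3]; lo=3,mid=4 → [4,7,3,9,8,-1,5,2,-2]
a[mid]=8<9: swap a[3],a[4]; lo=4,mid=5 → [4,7,3,8,9,-1,5,2,-2]
a[mid]=-1<9: swap a[4],a[5]; lo=5,mid=6 → [4,7,3,8,-1,9,5,2,-2]
a[mid]=5<9: swap a[5],a[6]; lo=6,mid=7 → [4,7,3,8,-1,5,9,2,-2]
a[mid]=2<9: swap a[6],a[7]; lo=7,mid=8 → [4,7,3,8,-1,5,2,9,-2]
a[mid]=-2<9: swap a[7],a[8]; lo=8,mid=9 → [4,7,3,8,-1,5,2,-2,9]
end: lo=8, hi=8; a = [4,7,3,8,-1,5,2,-2,9]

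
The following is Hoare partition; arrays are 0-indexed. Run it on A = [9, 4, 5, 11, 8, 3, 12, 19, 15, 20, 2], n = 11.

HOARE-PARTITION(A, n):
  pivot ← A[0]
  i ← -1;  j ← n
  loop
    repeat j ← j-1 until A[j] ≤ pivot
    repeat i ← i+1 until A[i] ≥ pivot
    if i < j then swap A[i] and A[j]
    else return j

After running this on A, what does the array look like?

pivot=9
j stops at 10 (2), i stops at 0 (9); swap ⇒ [2, 4, 5, 11, 8, 3, 12, 19, 15, 20, 9]
j stops at 5 (3), i stops at 3 (11); swap ⇒ [2, 4, 5, 3, 8, 11, 12, 19, 15, 20, 9]
j stops at 4, i stops at 5; i≥j ⇒ return 4. A=[2, 4, 5, 3, 8, 11, 12, 19, 15, 20, 9]

[2, 4, 5, 3, 8, 11, 12, 19, 15, 20, 9]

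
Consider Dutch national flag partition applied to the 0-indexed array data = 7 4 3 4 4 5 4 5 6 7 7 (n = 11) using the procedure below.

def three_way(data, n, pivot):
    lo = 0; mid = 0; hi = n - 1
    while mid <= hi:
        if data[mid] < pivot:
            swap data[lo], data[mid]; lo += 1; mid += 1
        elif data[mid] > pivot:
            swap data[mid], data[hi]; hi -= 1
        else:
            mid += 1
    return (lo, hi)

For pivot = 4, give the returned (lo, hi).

(1, 4)

pivot = 4; lo=0, mid=0, hi=10
data[mid]=7>4: swap data[0],data[10]; hi=9 → 7 4 3 4 4 5 4 5 6 7 7
data[mid]=7>4: swap data[0],data[9]; hi=8 → 7 4 3 4 4 5 4 5 6 7 7
data[mid]=7>4: swap data[0],data[8]; hi=7 → 6 4 3 4 4 5 4 5 7 7 7
data[mid]=6>4: swap data[0],data[7]; hi=6 → 5 4 3 4 4 5 4 6 7 7 7
data[mid]=5>4: swap data[0],data[6]; hi=5 → 4 4 3 4 4 5 5 6 7 7 7
data[mid]=4=4: mid=1
data[mid]=4=4: mid=2
data[mid]=3<4: swap data[0],data[2]; lo=1,mid=3 → 3 4 4 4 4 5 5 6 7 7 7
data[mid]=4=4: mid=4
data[mid]=4=4: mid=5
data[mid]=5>4: swap data[5],data[5]; hi=4 → 3 4 4 4 4 5 5 6 7 7 7
end: lo=1, hi=4; data = 3 4 4 4 4 5 5 6 7 7 7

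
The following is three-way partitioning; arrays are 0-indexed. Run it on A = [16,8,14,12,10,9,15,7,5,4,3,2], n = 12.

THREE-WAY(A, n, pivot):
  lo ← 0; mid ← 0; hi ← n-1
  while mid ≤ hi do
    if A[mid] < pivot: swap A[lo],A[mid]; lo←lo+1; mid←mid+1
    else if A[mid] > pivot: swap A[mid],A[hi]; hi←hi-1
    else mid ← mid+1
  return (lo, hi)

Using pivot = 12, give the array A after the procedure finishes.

[2,8,3,10,9,4,7,5,12,15,14,16]

lo=0 mid=0 hi=11
16>12: swap(0,11), hi=10 ⇒ [2,8,14,12,10,9,15,7,5,4,3,16]
2<12: swap(0,0), lo=1 mid=1 ⇒ [2,8,14,12,10,9,15,7,5,4,3,16]
8<12: swap(1,1), lo=2 mid=2 ⇒ [2,8,14,12,10,9,15,7,5,4,3,16]
14>12: swap(2,10), hi=9 ⇒ [2,8,3,12,10,9,15,7,5,4,14,16]
3<12: swap(2,2), lo=3 mid=3 ⇒ [2,8,3,12,10,9,15,7,5,4,14,16]
12=12: mid=4
10<12: swap(3,4), lo=4 mid=5 ⇒ [2,8,3,10,12,9,15,7,5,4,14,16]
9<12: swap(4,5), lo=5 mid=6 ⇒ [2,8,3,10,9,12,15,7,5,4,14,16]
15>12: swap(6,9), hi=8 ⇒ [2,8,3,10,9,12,4,7,5,15,14,16]
4<12: swap(5,6), lo=6 mid=7 ⇒ [2,8,3,10,9,4,12,7,5,15,14,16]
7<12: swap(6,7), lo=7 mid=8 ⇒ [2,8,3,10,9,4,7,12,5,15,14,16]
5<12: swap(7,8), lo=8 mid=9 ⇒ [2,8,3,10,9,4,7,5,12,15,14,16]
done. lo=8 hi=8; A=[2,8,3,10,9,4,7,5,12,15,14,16]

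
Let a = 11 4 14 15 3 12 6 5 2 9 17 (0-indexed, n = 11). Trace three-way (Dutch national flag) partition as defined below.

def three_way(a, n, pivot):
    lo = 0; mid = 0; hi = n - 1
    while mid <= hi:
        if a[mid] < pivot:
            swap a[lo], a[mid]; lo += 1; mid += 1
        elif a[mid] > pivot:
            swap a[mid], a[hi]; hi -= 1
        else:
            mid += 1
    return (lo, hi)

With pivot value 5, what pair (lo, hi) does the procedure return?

lo=0 mid=0 hi=10
11>5: swap(0,10), hi=9 ⇒ 17 4 14 15 3 12 6 5 2 9 11
17>5: swap(0,9), hi=8 ⇒ 9 4 14 15 3 12 6 5 2 17 11
9>5: swap(0,8), hi=7 ⇒ 2 4 14 15 3 12 6 5 9 17 11
2<5: swap(0,0), lo=1 mid=1 ⇒ 2 4 14 15 3 12 6 5 9 17 11
4<5: swap(1,1), lo=2 mid=2 ⇒ 2 4 14 15 3 12 6 5 9 17 11
14>5: swap(2,7), hi=6 ⇒ 2 4 5 15 3 12 6 14 9 17 11
5=5: mid=3
15>5: swap(3,6), hi=5 ⇒ 2 4 5 6 3 12 15 14 9 17 11
6>5: swap(3,5), hi=4 ⇒ 2 4 5 12 3 6 15 14 9 17 11
12>5: swap(3,4), hi=3 ⇒ 2 4 5 3 12 6 15 14 9 17 11
3<5: swap(2,3), lo=3 mid=4 ⇒ 2 4 3 5 12 6 15 14 9 17 11
done. lo=3 hi=3; a=2 4 3 5 12 6 15 14 9 17 11

(3, 3)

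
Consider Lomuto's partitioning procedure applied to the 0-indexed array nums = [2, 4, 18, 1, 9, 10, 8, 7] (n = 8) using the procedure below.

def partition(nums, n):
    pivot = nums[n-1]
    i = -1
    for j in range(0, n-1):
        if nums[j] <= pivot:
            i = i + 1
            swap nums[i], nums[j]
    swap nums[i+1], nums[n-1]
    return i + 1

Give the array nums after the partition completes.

[2, 4, 1, 7, 9, 10, 8, 18]

pivot = nums[7] = 7; i = -1
j=0: nums[0]=2 ≤ 7 → i=0, swap nums[0],nums[0] (no change) → [2, 4, 18, 1, 9, 10, 8, 7]
j=1: nums[1]=4 ≤ 7 → i=1, swap nums[1],nums[1] (no change) → [2, 4, 18, 1, 9, 10, 8, 7]
j=2: nums[2]=18 > 7 → no swap
j=3: nums[3]=1 ≤ 7 → i=2, swap nums[2],nums[3] → [2, 4, 1, 18, 9, 10, 8, 7]
j=4: nums[4]=9 > 7 → no swap
j=5: nums[5]=10 > 7 → no swap
j=6: nums[6]=8 > 7 → no swap
final swap nums[3],nums[7] → [2, 4, 1, 7, 9, 10, 8, 18]; return 3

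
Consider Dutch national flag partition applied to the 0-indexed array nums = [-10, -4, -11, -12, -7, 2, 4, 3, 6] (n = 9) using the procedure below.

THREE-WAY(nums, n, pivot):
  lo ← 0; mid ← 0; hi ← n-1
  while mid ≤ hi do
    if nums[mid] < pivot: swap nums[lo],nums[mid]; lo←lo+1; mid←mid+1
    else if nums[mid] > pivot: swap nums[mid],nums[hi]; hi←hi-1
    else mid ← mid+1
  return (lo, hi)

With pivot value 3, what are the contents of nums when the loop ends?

lo=0 mid=0 hi=8
-10<3: swap(0,0), lo=1 mid=1 ⇒ [-10, -4, -11, -12, -7, 2, 4, 3, 6]
-4<3: swap(1,1), lo=2 mid=2 ⇒ [-10, -4, -11, -12, -7, 2, 4, 3, 6]
-11<3: swap(2,2), lo=3 mid=3 ⇒ [-10, -4, -11, -12, -7, 2, 4, 3, 6]
-12<3: swap(3,3), lo=4 mid=4 ⇒ [-10, -4, -11, -12, -7, 2, 4, 3, 6]
-7<3: swap(4,4), lo=5 mid=5 ⇒ [-10, -4, -11, -12, -7, 2, 4, 3, 6]
2<3: swap(5,5), lo=6 mid=6 ⇒ [-10, -4, -11, -12, -7, 2, 4, 3, 6]
4>3: swap(6,8), hi=7 ⇒ [-10, -4, -11, -12, -7, 2, 6, 3, 4]
6>3: swap(6,7), hi=6 ⇒ [-10, -4, -11, -12, -7, 2, 3, 6, 4]
3=3: mid=7
done. lo=6 hi=6; nums=[-10, -4, -11, -12, -7, 2, 3, 6, 4]

[-10, -4, -11, -12, -7, 2, 3, 6, 4]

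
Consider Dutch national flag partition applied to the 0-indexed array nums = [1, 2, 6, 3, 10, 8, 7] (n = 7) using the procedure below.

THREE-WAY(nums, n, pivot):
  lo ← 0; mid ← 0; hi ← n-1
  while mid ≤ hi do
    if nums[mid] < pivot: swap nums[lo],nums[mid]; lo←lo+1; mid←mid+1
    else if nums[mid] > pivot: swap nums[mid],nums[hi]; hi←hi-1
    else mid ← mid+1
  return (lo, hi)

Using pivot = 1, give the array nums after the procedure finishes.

pivot = 1; lo=0, mid=0, hi=6
nums[mid]=1=1: mid=1
nums[mid]=2>1: swap nums[1],nums[6]; hi=5 → [1, 7, 6, 3, 10, 8, 2]
nums[mid]=7>1: swap nums[1],nums[5]; hi=4 → [1, 8, 6, 3, 10, 7, 2]
nums[mid]=8>1: swap nums[1],nums[4]; hi=3 → [1, 10, 6, 3, 8, 7, 2]
nums[mid]=10>1: swap nums[1],nums[3]; hi=2 → [1, 3, 6, 10, 8, 7, 2]
nums[mid]=3>1: swap nums[1],nums[2]; hi=1 → [1, 6, 3, 10, 8, 7, 2]
nums[mid]=6>1: swap nums[1],nums[1]; hi=0 → [1, 6, 3, 10, 8, 7, 2]
end: lo=0, hi=0; nums = [1, 6, 3, 10, 8, 7, 2]

[1, 6, 3, 10, 8, 7, 2]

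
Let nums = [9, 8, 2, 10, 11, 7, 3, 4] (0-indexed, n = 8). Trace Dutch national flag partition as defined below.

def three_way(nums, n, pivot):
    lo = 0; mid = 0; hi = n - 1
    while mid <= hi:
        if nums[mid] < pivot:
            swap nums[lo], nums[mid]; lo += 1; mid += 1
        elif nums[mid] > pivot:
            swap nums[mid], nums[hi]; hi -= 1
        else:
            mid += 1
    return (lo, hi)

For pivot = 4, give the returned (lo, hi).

(2, 2)

lo=0 mid=0 hi=7
9>4: swap(0,7), hi=6 ⇒ [4, 8, 2, 10, 11, 7, 3, 9]
4=4: mid=1
8>4: swap(1,6), hi=5 ⇒ [4, 3, 2, 10, 11, 7, 8, 9]
3<4: swap(0,1), lo=1 mid=2 ⇒ [3, 4, 2, 10, 11, 7, 8, 9]
2<4: swap(1,2), lo=2 mid=3 ⇒ [3, 2, 4, 10, 11, 7, 8, 9]
10>4: swap(3,5), hi=4 ⇒ [3, 2, 4, 7, 11, 10, 8, 9]
7>4: swap(3,4), hi=3 ⇒ [3, 2, 4, 11, 7, 10, 8, 9]
11>4: swap(3,3), hi=2 ⇒ [3, 2, 4, 11, 7, 10, 8, 9]
done. lo=2 hi=2; nums=[3, 2, 4, 11, 7, 10, 8, 9]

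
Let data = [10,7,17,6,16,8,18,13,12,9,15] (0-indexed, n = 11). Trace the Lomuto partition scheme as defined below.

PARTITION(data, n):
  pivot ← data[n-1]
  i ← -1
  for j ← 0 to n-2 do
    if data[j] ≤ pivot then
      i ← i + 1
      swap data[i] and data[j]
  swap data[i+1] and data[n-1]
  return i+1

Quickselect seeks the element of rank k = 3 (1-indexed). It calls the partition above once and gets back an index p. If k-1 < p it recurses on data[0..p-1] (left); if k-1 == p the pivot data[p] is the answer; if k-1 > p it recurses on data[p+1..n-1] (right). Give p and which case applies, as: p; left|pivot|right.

7; left

pivot = data[10] = 15; i = -1
j=0: data[0]=10 ≤ 15 → i=0, swap data[0],data[0] (no change) → [10,7,17,6,16,8,18,13,12,9,15]
j=1: data[1]=7 ≤ 15 → i=1, swap data[1],data[1] (no change) → [10,7,17,6,16,8,18,13,12,9,15]
j=2: data[2]=17 > 15 → no swap
j=3: data[3]=6 ≤ 15 → i=2, swap data[2],data[3] → [10,7,6,17,16,8,18,13,12,9,15]
j=4: data[4]=16 > 15 → no swap
j=5: data[5]=8 ≤ 15 → i=3, swap data[3],data[5] → [10,7,6,8,16,17,18,13,12,9,15]
j=6: data[6]=18 > 15 → no swap
j=7: data[7]=13 ≤ 15 → i=4, swap data[4],data[7] → [10,7,6,8,13,17,18,16,12,9,15]
j=8: data[8]=12 ≤ 15 → i=5, swap data[5],data[8] → [10,7,6,8,13,12,18,16,17,9,15]
j=9: data[9]=9 ≤ 15 → i=6, swap data[6],data[9] → [10,7,6,8,13,12,9,16,17,18,15]
final swap data[7],data[10] → [10,7,6,8,13,12,9,15,17,18,16]; return 7
p = 7; k-1 = 2 < 7 ⇒ left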